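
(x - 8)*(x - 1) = x^2 - 9*x + 8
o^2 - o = o*(o - 1)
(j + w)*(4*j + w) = 4*j^2 + 5*j*w + w^2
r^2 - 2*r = r*(r - 2)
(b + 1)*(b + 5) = b^2 + 6*b + 5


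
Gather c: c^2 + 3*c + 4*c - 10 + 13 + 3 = c^2 + 7*c + 6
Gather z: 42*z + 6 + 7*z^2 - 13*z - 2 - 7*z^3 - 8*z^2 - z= -7*z^3 - z^2 + 28*z + 4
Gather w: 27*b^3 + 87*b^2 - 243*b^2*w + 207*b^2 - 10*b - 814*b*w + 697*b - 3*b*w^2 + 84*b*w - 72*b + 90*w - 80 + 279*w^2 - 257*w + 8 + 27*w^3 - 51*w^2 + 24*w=27*b^3 + 294*b^2 + 615*b + 27*w^3 + w^2*(228 - 3*b) + w*(-243*b^2 - 730*b - 143) - 72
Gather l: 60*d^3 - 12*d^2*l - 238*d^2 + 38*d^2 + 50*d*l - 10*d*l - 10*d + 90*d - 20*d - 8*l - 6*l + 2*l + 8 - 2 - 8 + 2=60*d^3 - 200*d^2 + 60*d + l*(-12*d^2 + 40*d - 12)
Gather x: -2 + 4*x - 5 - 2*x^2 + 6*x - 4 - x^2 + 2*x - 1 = -3*x^2 + 12*x - 12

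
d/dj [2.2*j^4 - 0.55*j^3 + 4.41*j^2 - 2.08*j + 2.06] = 8.8*j^3 - 1.65*j^2 + 8.82*j - 2.08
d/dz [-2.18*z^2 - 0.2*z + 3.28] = -4.36*z - 0.2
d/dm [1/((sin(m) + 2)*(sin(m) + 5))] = -(2*sin(m) + 7)*cos(m)/((sin(m) + 2)^2*(sin(m) + 5)^2)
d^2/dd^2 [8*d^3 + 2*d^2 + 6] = 48*d + 4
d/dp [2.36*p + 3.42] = 2.36000000000000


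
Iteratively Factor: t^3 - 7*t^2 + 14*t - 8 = (t - 4)*(t^2 - 3*t + 2) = (t - 4)*(t - 1)*(t - 2)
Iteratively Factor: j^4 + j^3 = (j + 1)*(j^3) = j*(j + 1)*(j^2) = j^2*(j + 1)*(j)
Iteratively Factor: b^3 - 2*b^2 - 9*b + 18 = (b + 3)*(b^2 - 5*b + 6) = (b - 2)*(b + 3)*(b - 3)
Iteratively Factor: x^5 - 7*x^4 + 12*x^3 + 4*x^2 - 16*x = (x)*(x^4 - 7*x^3 + 12*x^2 + 4*x - 16) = x*(x + 1)*(x^3 - 8*x^2 + 20*x - 16) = x*(x - 4)*(x + 1)*(x^2 - 4*x + 4) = x*(x - 4)*(x - 2)*(x + 1)*(x - 2)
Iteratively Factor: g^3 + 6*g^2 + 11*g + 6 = (g + 1)*(g^2 + 5*g + 6) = (g + 1)*(g + 3)*(g + 2)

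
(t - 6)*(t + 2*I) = t^2 - 6*t + 2*I*t - 12*I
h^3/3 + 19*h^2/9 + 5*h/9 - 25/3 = (h/3 + 1)*(h - 5/3)*(h + 5)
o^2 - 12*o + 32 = (o - 8)*(o - 4)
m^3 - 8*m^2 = m^2*(m - 8)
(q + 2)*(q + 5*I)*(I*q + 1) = I*q^3 - 4*q^2 + 2*I*q^2 - 8*q + 5*I*q + 10*I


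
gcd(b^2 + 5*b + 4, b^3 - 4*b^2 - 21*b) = 1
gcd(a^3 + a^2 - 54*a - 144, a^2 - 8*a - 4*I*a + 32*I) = a - 8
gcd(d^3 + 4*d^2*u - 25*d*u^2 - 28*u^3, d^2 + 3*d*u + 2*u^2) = d + u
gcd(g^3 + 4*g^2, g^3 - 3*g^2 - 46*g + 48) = 1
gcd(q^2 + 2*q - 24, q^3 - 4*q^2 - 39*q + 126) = q + 6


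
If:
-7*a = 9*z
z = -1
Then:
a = 9/7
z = -1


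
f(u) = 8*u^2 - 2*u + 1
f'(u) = 16*u - 2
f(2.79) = 57.69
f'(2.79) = 42.64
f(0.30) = 1.12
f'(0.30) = 2.80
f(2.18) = 34.66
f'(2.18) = 32.88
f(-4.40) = 164.68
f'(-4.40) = -72.40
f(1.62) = 18.76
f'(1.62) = 23.92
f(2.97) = 65.63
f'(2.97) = 45.52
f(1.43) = 14.50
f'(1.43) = 20.88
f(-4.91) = 203.68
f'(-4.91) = -80.56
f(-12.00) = 1177.00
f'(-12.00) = -194.00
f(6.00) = 277.00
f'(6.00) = 94.00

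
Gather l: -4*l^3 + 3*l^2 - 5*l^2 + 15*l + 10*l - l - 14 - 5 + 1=-4*l^3 - 2*l^2 + 24*l - 18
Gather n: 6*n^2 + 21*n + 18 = 6*n^2 + 21*n + 18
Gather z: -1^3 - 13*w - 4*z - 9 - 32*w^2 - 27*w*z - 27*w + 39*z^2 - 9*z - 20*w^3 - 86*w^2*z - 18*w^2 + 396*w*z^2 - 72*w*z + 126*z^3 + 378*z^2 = -20*w^3 - 50*w^2 - 40*w + 126*z^3 + z^2*(396*w + 417) + z*(-86*w^2 - 99*w - 13) - 10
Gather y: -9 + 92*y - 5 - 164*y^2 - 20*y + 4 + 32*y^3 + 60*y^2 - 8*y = 32*y^3 - 104*y^2 + 64*y - 10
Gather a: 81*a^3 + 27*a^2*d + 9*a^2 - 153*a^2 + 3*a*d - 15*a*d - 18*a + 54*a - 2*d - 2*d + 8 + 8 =81*a^3 + a^2*(27*d - 144) + a*(36 - 12*d) - 4*d + 16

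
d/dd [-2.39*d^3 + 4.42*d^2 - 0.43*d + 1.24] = -7.17*d^2 + 8.84*d - 0.43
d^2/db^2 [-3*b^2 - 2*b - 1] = -6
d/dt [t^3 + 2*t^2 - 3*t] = 3*t^2 + 4*t - 3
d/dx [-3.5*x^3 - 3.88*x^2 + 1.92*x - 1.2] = -10.5*x^2 - 7.76*x + 1.92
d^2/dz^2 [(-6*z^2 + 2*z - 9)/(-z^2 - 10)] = 2*(-2*z^3 - 153*z^2 + 60*z + 510)/(z^6 + 30*z^4 + 300*z^2 + 1000)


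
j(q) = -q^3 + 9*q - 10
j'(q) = 9 - 3*q^2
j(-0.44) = -13.87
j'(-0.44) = 8.42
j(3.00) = -10.00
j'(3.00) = -18.00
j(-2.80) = -13.25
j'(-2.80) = -14.52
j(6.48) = -223.78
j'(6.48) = -116.97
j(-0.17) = -11.53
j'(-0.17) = 8.91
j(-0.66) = -15.65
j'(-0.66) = 7.69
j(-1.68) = -20.38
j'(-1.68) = 0.53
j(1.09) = -1.49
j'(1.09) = 5.44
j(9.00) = -658.00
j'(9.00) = -234.00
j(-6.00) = 152.00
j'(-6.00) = -99.00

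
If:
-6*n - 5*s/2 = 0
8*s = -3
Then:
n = 5/32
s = -3/8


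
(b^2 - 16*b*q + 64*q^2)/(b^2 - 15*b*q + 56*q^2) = (-b + 8*q)/(-b + 7*q)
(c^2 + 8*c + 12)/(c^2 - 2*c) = (c^2 + 8*c + 12)/(c*(c - 2))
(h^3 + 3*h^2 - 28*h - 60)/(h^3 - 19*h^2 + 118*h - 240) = (h^2 + 8*h + 12)/(h^2 - 14*h + 48)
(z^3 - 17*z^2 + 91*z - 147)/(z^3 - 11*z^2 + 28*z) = (z^2 - 10*z + 21)/(z*(z - 4))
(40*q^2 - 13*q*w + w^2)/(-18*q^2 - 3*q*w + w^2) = (-40*q^2 + 13*q*w - w^2)/(18*q^2 + 3*q*w - w^2)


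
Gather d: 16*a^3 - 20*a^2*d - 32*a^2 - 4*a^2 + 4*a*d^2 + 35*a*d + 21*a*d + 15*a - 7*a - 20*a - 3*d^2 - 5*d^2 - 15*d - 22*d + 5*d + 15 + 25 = 16*a^3 - 36*a^2 - 12*a + d^2*(4*a - 8) + d*(-20*a^2 + 56*a - 32) + 40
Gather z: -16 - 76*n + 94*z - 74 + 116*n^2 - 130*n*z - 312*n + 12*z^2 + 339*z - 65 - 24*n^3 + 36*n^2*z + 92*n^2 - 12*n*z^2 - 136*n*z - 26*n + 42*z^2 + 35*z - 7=-24*n^3 + 208*n^2 - 414*n + z^2*(54 - 12*n) + z*(36*n^2 - 266*n + 468) - 162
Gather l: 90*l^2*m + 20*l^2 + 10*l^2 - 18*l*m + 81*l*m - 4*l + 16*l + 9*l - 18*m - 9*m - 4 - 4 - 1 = l^2*(90*m + 30) + l*(63*m + 21) - 27*m - 9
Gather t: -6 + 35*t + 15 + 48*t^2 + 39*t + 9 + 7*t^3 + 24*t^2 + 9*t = 7*t^3 + 72*t^2 + 83*t + 18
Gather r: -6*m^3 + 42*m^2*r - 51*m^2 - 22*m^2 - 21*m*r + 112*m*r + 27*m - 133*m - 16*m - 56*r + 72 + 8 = -6*m^3 - 73*m^2 - 122*m + r*(42*m^2 + 91*m - 56) + 80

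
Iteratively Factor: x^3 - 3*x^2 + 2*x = (x - 1)*(x^2 - 2*x) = (x - 2)*(x - 1)*(x)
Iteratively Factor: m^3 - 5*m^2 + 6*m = (m)*(m^2 - 5*m + 6) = m*(m - 3)*(m - 2)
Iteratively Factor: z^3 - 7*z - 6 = (z + 2)*(z^2 - 2*z - 3) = (z - 3)*(z + 2)*(z + 1)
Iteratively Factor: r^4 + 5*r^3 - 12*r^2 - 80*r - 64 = (r + 4)*(r^3 + r^2 - 16*r - 16) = (r + 4)^2*(r^2 - 3*r - 4) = (r + 1)*(r + 4)^2*(r - 4)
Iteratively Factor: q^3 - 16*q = (q)*(q^2 - 16) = q*(q - 4)*(q + 4)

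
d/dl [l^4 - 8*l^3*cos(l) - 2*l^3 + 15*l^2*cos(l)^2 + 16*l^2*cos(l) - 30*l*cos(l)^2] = 8*l^3*sin(l) + 4*l^3 - 16*l^2*sin(l) - 15*l^2*sin(2*l) - 24*l^2*cos(l) - 6*l^2 + 30*l*sin(2*l) + 30*l*cos(l)^2 + 32*l*cos(l) - 30*cos(l)^2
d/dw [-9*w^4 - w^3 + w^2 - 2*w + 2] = -36*w^3 - 3*w^2 + 2*w - 2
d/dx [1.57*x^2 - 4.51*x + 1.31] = 3.14*x - 4.51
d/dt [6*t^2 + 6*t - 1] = 12*t + 6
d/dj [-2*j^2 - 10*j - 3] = -4*j - 10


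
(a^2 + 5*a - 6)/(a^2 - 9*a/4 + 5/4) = 4*(a + 6)/(4*a - 5)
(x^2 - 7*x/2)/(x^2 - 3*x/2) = (2*x - 7)/(2*x - 3)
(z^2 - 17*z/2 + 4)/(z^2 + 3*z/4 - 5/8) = 4*(z - 8)/(4*z + 5)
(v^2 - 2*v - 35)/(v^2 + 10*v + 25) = (v - 7)/(v + 5)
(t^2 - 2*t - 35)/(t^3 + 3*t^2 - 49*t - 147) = (t + 5)/(t^2 + 10*t + 21)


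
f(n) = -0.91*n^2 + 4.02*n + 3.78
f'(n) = 4.02 - 1.82*n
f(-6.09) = -54.45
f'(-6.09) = 15.10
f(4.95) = 1.38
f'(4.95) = -4.99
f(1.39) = 7.61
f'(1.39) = 1.49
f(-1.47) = -4.10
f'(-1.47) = 6.70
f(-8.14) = -89.24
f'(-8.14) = 18.83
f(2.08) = 8.20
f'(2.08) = 0.23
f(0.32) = 4.97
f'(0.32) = 3.44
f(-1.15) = -2.05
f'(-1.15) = 6.11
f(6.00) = -4.86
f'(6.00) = -6.90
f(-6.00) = -53.10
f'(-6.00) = 14.94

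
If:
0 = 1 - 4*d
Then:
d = 1/4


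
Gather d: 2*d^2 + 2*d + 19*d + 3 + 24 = 2*d^2 + 21*d + 27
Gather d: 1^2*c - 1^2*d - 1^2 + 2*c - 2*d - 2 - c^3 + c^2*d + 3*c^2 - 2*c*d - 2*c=-c^3 + 3*c^2 + c + d*(c^2 - 2*c - 3) - 3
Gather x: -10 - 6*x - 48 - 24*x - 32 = -30*x - 90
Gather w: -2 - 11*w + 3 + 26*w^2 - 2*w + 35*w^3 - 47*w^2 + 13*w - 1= 35*w^3 - 21*w^2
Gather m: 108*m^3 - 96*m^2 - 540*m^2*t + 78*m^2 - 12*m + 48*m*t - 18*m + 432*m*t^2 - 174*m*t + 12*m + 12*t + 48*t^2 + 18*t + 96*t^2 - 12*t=108*m^3 + m^2*(-540*t - 18) + m*(432*t^2 - 126*t - 18) + 144*t^2 + 18*t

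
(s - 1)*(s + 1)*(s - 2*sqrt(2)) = s^3 - 2*sqrt(2)*s^2 - s + 2*sqrt(2)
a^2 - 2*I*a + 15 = (a - 5*I)*(a + 3*I)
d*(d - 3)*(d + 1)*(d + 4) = d^4 + 2*d^3 - 11*d^2 - 12*d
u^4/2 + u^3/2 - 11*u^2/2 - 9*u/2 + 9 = (u/2 + 1)*(u - 3)*(u - 1)*(u + 3)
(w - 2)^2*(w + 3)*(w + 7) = w^4 + 6*w^3 - 15*w^2 - 44*w + 84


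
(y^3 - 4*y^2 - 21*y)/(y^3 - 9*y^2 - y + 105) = y/(y - 5)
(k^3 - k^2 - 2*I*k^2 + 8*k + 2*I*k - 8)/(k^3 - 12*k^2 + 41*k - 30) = (k^2 - 2*I*k + 8)/(k^2 - 11*k + 30)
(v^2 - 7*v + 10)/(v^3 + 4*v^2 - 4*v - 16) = (v - 5)/(v^2 + 6*v + 8)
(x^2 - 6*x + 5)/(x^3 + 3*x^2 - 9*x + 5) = (x - 5)/(x^2 + 4*x - 5)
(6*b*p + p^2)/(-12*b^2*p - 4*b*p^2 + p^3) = (6*b + p)/(-12*b^2 - 4*b*p + p^2)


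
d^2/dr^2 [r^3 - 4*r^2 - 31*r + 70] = 6*r - 8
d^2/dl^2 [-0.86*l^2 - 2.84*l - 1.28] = -1.72000000000000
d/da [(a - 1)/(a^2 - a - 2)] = (a^2 - a - (a - 1)*(2*a - 1) - 2)/(-a^2 + a + 2)^2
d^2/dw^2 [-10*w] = 0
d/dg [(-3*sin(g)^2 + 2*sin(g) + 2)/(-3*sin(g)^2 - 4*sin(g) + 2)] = 6*(3*sin(g)^2 + 2)*cos(g)/(3*sin(g)^2 + 4*sin(g) - 2)^2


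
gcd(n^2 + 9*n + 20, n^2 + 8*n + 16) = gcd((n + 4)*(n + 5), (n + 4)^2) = n + 4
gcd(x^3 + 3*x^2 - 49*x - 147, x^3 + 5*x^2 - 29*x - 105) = x^2 + 10*x + 21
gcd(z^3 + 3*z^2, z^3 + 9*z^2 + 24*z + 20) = 1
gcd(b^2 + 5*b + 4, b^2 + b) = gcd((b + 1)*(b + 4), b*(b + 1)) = b + 1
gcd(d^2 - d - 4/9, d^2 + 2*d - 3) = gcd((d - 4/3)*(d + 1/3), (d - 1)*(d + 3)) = 1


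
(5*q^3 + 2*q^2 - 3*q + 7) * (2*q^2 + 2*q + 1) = 10*q^5 + 14*q^4 + 3*q^3 + 10*q^2 + 11*q + 7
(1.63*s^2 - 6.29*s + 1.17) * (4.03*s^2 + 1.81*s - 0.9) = 6.5689*s^4 - 22.3984*s^3 - 8.1368*s^2 + 7.7787*s - 1.053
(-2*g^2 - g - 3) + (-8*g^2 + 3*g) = -10*g^2 + 2*g - 3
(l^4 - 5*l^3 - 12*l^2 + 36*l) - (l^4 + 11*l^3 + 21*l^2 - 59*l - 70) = -16*l^3 - 33*l^2 + 95*l + 70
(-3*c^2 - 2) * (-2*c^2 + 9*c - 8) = 6*c^4 - 27*c^3 + 28*c^2 - 18*c + 16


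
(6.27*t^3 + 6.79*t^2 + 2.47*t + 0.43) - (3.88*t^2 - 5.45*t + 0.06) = 6.27*t^3 + 2.91*t^2 + 7.92*t + 0.37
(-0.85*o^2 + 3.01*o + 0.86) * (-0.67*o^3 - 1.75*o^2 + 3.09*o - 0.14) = 0.5695*o^5 - 0.5292*o^4 - 8.4702*o^3 + 7.9149*o^2 + 2.236*o - 0.1204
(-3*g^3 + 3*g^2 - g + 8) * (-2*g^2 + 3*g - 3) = 6*g^5 - 15*g^4 + 20*g^3 - 28*g^2 + 27*g - 24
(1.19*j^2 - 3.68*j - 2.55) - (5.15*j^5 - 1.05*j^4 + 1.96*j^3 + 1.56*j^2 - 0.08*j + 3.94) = -5.15*j^5 + 1.05*j^4 - 1.96*j^3 - 0.37*j^2 - 3.6*j - 6.49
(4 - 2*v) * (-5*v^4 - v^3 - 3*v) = 10*v^5 - 18*v^4 - 4*v^3 + 6*v^2 - 12*v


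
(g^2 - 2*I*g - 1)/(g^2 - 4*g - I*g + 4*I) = (g - I)/(g - 4)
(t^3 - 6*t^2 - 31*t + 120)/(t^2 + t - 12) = (t^2 - 3*t - 40)/(t + 4)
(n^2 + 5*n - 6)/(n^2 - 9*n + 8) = (n + 6)/(n - 8)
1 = 1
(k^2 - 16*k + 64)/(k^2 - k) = (k^2 - 16*k + 64)/(k*(k - 1))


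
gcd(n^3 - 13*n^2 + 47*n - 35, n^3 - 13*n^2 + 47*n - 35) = n^3 - 13*n^2 + 47*n - 35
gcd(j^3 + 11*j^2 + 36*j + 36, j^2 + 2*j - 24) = j + 6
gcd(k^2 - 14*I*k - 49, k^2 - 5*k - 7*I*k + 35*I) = k - 7*I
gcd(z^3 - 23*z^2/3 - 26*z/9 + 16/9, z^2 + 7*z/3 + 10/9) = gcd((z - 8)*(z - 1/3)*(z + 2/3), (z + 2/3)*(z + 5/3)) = z + 2/3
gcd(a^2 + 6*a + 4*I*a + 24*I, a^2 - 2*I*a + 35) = 1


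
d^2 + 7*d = d*(d + 7)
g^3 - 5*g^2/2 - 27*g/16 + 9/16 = (g - 3)*(g - 1/4)*(g + 3/4)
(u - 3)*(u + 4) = u^2 + u - 12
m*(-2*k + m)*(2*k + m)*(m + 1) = -4*k^2*m^2 - 4*k^2*m + m^4 + m^3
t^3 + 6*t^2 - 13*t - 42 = (t - 3)*(t + 2)*(t + 7)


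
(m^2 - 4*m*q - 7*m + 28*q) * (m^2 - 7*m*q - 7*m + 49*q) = m^4 - 11*m^3*q - 14*m^3 + 28*m^2*q^2 + 154*m^2*q + 49*m^2 - 392*m*q^2 - 539*m*q + 1372*q^2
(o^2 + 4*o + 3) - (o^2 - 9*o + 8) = 13*o - 5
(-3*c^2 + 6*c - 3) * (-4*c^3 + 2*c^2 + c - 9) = 12*c^5 - 30*c^4 + 21*c^3 + 27*c^2 - 57*c + 27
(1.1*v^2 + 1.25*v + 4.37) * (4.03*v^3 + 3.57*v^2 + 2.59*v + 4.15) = 4.433*v^5 + 8.9645*v^4 + 24.9226*v^3 + 23.4034*v^2 + 16.5058*v + 18.1355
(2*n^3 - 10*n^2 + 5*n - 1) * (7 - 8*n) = -16*n^4 + 94*n^3 - 110*n^2 + 43*n - 7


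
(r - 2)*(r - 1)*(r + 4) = r^3 + r^2 - 10*r + 8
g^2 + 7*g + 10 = (g + 2)*(g + 5)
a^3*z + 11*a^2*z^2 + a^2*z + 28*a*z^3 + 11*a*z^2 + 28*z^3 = (a + 4*z)*(a + 7*z)*(a*z + z)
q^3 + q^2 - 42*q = q*(q - 6)*(q + 7)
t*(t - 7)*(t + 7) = t^3 - 49*t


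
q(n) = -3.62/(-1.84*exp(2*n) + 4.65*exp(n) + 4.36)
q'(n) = -3.62*(3.68*exp(2*n) - 4.65*exp(n))/(-1.84*exp(2*n) + 4.65*exp(n) + 4.36)^2 = (16.833 - 13.3216*exp(n))*exp(n)/(-1.84*exp(2*n) + 4.65*exp(n) + 4.36)^2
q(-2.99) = -0.79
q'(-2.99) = 0.04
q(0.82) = -0.67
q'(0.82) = -1.03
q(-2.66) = -0.77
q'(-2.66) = 0.05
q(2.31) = 0.03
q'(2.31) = -0.06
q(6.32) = 0.00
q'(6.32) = -0.00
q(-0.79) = -0.59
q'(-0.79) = 0.13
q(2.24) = 0.03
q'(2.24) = -0.08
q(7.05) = 0.00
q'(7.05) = -0.00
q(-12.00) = -0.83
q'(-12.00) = 0.00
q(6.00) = 0.00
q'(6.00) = 0.00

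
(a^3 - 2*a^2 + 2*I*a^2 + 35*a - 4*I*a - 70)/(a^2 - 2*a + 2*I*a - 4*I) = (a^2 + 2*I*a + 35)/(a + 2*I)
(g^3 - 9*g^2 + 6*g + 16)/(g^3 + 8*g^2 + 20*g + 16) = (g^3 - 9*g^2 + 6*g + 16)/(g^3 + 8*g^2 + 20*g + 16)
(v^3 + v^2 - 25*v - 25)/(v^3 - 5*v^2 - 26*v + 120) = (v^2 - 4*v - 5)/(v^2 - 10*v + 24)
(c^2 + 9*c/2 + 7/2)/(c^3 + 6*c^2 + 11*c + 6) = (c + 7/2)/(c^2 + 5*c + 6)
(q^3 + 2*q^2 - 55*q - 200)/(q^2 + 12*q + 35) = (q^2 - 3*q - 40)/(q + 7)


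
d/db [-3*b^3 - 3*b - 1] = -9*b^2 - 3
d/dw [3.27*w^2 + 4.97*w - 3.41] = 6.54*w + 4.97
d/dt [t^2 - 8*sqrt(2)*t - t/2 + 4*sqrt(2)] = 2*t - 8*sqrt(2) - 1/2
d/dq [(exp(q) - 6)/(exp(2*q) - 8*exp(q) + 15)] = (-2*(exp(q) - 6)*(exp(q) - 4) + exp(2*q) - 8*exp(q) + 15)*exp(q)/(exp(2*q) - 8*exp(q) + 15)^2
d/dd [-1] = 0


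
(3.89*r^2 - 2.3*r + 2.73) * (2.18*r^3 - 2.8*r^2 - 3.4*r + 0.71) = 8.4802*r^5 - 15.906*r^4 - 0.834600000000001*r^3 + 2.9379*r^2 - 10.915*r + 1.9383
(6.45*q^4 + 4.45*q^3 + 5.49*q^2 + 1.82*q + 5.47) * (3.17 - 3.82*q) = -24.639*q^5 + 3.4475*q^4 - 6.8653*q^3 + 10.4509*q^2 - 15.126*q + 17.3399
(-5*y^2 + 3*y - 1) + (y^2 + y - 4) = -4*y^2 + 4*y - 5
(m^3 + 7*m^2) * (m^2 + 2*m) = m^5 + 9*m^4 + 14*m^3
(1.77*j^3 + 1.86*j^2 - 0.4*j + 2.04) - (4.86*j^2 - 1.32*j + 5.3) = 1.77*j^3 - 3.0*j^2 + 0.92*j - 3.26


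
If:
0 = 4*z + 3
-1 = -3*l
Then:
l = 1/3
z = -3/4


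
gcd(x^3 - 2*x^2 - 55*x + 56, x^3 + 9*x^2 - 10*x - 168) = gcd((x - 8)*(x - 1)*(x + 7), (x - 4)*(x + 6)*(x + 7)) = x + 7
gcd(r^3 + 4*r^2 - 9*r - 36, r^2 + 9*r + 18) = r + 3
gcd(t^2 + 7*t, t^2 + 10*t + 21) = t + 7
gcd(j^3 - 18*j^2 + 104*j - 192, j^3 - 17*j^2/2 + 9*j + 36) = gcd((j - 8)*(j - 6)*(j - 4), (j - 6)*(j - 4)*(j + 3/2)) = j^2 - 10*j + 24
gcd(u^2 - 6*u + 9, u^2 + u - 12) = u - 3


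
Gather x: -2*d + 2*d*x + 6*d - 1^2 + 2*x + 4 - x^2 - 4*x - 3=4*d - x^2 + x*(2*d - 2)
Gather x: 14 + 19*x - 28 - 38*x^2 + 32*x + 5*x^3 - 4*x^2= 5*x^3 - 42*x^2 + 51*x - 14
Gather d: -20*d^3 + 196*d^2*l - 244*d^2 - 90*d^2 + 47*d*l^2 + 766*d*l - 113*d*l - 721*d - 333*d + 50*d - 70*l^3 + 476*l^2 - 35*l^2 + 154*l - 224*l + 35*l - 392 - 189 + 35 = -20*d^3 + d^2*(196*l - 334) + d*(47*l^2 + 653*l - 1004) - 70*l^3 + 441*l^2 - 35*l - 546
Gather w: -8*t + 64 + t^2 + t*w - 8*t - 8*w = t^2 - 16*t + w*(t - 8) + 64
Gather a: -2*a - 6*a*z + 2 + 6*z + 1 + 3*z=a*(-6*z - 2) + 9*z + 3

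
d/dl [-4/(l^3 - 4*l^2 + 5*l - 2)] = 4*(3*l^2 - 8*l + 5)/(l^3 - 4*l^2 + 5*l - 2)^2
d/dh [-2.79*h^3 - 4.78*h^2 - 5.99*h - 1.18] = -8.37*h^2 - 9.56*h - 5.99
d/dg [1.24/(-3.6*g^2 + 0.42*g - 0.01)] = (8.928*g - 0.5208)/(3.6*g^2 - 0.42*g + 0.01)^2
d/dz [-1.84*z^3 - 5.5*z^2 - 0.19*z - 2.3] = -5.52*z^2 - 11.0*z - 0.19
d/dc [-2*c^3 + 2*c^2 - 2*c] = -6*c^2 + 4*c - 2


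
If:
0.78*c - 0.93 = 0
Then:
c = 1.19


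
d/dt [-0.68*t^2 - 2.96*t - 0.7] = -1.36*t - 2.96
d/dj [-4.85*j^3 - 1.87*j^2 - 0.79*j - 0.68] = -14.55*j^2 - 3.74*j - 0.79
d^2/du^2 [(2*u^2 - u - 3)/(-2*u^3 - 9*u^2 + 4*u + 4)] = 2*(-8*u^6 + 12*u^5 + 78*u^4 + 337*u^3 + 489*u^2 - 144*u + 108)/(8*u^9 + 108*u^8 + 438*u^7 + 249*u^6 - 1308*u^5 - 348*u^4 + 896*u^3 + 240*u^2 - 192*u - 64)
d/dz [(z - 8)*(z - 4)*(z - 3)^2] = 4*z^3 - 54*z^2 + 226*z - 300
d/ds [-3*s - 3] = -3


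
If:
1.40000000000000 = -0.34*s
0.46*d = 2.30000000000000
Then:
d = 5.00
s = -4.12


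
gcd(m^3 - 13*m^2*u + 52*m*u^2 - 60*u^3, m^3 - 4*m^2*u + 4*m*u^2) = -m + 2*u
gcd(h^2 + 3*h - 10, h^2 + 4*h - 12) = h - 2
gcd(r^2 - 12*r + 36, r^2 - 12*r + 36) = r^2 - 12*r + 36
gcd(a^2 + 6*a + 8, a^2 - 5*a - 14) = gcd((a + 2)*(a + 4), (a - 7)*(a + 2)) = a + 2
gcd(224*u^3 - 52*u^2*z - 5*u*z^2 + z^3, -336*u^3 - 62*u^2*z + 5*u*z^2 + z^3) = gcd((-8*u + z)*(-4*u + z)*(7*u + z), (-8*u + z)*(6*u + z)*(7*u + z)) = -56*u^2 - u*z + z^2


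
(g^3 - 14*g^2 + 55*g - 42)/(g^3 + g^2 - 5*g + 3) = (g^2 - 13*g + 42)/(g^2 + 2*g - 3)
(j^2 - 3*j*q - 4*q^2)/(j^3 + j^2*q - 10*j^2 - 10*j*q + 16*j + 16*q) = (j - 4*q)/(j^2 - 10*j + 16)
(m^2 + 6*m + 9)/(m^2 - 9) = (m + 3)/(m - 3)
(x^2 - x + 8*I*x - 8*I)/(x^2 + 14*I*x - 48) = (x - 1)/(x + 6*I)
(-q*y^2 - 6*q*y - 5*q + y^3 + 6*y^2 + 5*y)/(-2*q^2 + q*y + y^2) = (y^2 + 6*y + 5)/(2*q + y)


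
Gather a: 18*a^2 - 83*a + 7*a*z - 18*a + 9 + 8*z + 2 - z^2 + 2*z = 18*a^2 + a*(7*z - 101) - z^2 + 10*z + 11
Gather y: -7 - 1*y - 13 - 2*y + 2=-3*y - 18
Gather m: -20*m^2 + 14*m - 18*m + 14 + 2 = -20*m^2 - 4*m + 16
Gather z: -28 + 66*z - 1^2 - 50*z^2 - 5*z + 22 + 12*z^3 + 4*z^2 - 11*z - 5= 12*z^3 - 46*z^2 + 50*z - 12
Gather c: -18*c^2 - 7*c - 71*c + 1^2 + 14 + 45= -18*c^2 - 78*c + 60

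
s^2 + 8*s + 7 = (s + 1)*(s + 7)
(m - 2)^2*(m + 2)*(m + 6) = m^4 + 4*m^3 - 16*m^2 - 16*m + 48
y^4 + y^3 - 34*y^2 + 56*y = y*(y - 4)*(y - 2)*(y + 7)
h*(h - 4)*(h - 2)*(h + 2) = h^4 - 4*h^3 - 4*h^2 + 16*h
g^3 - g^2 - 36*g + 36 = (g - 6)*(g - 1)*(g + 6)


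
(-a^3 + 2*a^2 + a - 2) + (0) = -a^3 + 2*a^2 + a - 2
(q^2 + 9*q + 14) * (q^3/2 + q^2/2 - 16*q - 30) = q^5/2 + 5*q^4 - 9*q^3/2 - 167*q^2 - 494*q - 420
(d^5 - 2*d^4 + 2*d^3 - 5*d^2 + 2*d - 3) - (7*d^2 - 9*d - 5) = d^5 - 2*d^4 + 2*d^3 - 12*d^2 + 11*d + 2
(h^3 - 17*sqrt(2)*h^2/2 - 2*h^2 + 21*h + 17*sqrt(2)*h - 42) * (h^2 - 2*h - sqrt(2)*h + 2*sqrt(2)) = h^5 - 19*sqrt(2)*h^4/2 - 4*h^4 + 42*h^3 + 38*sqrt(2)*h^3 - 152*h^2 - 59*sqrt(2)*h^2 + 84*sqrt(2)*h + 152*h - 84*sqrt(2)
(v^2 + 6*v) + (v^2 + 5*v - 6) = 2*v^2 + 11*v - 6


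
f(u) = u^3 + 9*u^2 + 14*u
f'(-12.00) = 230.00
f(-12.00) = -600.00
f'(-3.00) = -13.00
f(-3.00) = 12.00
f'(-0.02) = 13.64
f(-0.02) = -0.28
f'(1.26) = 41.44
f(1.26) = 33.93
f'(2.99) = 94.64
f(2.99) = 149.05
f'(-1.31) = -4.43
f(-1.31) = -5.14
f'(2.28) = 70.64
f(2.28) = 90.56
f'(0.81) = 30.55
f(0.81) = 17.78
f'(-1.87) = -9.17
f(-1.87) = -1.25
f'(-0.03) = 13.46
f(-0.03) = -0.41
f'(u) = 3*u^2 + 18*u + 14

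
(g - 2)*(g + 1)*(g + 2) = g^3 + g^2 - 4*g - 4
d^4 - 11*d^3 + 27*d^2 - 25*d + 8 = (d - 8)*(d - 1)^3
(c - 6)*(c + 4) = c^2 - 2*c - 24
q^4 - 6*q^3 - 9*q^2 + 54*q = q*(q - 6)*(q - 3)*(q + 3)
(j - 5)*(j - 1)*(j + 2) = j^3 - 4*j^2 - 7*j + 10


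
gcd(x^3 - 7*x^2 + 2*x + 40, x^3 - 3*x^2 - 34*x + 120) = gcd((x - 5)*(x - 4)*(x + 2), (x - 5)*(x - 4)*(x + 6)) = x^2 - 9*x + 20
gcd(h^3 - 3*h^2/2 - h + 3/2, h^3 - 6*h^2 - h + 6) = h^2 - 1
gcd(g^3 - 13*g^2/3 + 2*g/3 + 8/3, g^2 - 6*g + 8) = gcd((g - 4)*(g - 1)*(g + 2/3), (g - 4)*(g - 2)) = g - 4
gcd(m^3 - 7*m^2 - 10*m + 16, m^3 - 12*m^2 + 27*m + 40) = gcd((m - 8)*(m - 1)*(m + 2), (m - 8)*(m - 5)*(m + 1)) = m - 8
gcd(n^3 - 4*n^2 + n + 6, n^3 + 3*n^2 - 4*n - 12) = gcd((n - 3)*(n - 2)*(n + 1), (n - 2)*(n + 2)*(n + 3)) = n - 2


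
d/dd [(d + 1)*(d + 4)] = 2*d + 5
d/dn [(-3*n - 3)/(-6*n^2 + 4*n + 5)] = 3*(6*n^2 - 4*n - 4*(n + 1)*(3*n - 1) - 5)/(-6*n^2 + 4*n + 5)^2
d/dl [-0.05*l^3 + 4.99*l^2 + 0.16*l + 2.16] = -0.15*l^2 + 9.98*l + 0.16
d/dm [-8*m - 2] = -8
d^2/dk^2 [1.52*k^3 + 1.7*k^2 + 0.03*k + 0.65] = 9.12*k + 3.4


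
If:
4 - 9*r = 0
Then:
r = 4/9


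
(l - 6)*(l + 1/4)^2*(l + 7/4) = l^4 - 15*l^3/4 - 201*l^2/16 - 353*l/64 - 21/32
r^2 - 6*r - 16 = (r - 8)*(r + 2)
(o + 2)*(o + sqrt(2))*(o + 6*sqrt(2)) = o^3 + 2*o^2 + 7*sqrt(2)*o^2 + 12*o + 14*sqrt(2)*o + 24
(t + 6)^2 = t^2 + 12*t + 36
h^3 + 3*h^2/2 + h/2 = h*(h + 1/2)*(h + 1)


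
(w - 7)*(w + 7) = w^2 - 49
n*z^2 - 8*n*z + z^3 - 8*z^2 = z*(n + z)*(z - 8)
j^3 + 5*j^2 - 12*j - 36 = (j - 3)*(j + 2)*(j + 6)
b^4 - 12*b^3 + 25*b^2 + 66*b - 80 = (b - 8)*(b - 5)*(b - 1)*(b + 2)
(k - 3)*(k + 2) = k^2 - k - 6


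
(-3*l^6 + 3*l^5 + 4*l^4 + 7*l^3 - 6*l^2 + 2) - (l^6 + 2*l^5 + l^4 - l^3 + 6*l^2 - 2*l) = -4*l^6 + l^5 + 3*l^4 + 8*l^3 - 12*l^2 + 2*l + 2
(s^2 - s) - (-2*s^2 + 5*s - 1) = 3*s^2 - 6*s + 1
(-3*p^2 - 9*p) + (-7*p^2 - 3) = -10*p^2 - 9*p - 3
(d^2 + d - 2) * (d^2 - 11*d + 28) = d^4 - 10*d^3 + 15*d^2 + 50*d - 56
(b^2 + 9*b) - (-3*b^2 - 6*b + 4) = 4*b^2 + 15*b - 4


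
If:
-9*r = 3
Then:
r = -1/3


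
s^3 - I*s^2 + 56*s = s*(s - 8*I)*(s + 7*I)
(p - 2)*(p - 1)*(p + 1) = p^3 - 2*p^2 - p + 2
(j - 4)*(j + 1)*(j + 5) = j^3 + 2*j^2 - 19*j - 20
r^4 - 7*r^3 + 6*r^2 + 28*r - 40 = (r - 5)*(r - 2)^2*(r + 2)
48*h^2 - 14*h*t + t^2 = (-8*h + t)*(-6*h + t)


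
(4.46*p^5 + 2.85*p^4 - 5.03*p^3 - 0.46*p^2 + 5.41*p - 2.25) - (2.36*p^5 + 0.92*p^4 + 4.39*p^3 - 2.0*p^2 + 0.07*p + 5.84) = 2.1*p^5 + 1.93*p^4 - 9.42*p^3 + 1.54*p^2 + 5.34*p - 8.09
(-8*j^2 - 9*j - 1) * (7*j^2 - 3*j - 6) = -56*j^4 - 39*j^3 + 68*j^2 + 57*j + 6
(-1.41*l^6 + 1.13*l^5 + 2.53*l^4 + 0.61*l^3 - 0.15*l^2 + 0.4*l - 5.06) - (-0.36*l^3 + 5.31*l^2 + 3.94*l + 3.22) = -1.41*l^6 + 1.13*l^5 + 2.53*l^4 + 0.97*l^3 - 5.46*l^2 - 3.54*l - 8.28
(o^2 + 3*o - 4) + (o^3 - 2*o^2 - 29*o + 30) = o^3 - o^2 - 26*o + 26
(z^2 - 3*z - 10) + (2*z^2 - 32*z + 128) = 3*z^2 - 35*z + 118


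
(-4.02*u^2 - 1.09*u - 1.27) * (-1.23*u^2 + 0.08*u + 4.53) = 4.9446*u^4 + 1.0191*u^3 - 16.7357*u^2 - 5.0393*u - 5.7531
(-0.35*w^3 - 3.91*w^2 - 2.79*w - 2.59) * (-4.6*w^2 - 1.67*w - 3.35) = 1.61*w^5 + 18.5705*w^4 + 20.5362*w^3 + 29.6718*w^2 + 13.6718*w + 8.6765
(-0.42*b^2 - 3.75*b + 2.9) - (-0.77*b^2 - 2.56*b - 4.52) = 0.35*b^2 - 1.19*b + 7.42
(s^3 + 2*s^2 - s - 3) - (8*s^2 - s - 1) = s^3 - 6*s^2 - 2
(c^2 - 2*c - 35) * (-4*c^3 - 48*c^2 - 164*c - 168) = -4*c^5 - 40*c^4 + 72*c^3 + 1840*c^2 + 6076*c + 5880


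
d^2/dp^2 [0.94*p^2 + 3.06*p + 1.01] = 1.88000000000000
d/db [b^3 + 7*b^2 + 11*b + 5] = 3*b^2 + 14*b + 11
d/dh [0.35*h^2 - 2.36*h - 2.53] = 0.7*h - 2.36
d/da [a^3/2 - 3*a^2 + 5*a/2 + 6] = 3*a^2/2 - 6*a + 5/2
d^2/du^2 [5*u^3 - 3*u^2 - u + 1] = 30*u - 6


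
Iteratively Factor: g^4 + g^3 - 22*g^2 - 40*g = (g + 2)*(g^3 - g^2 - 20*g) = (g + 2)*(g + 4)*(g^2 - 5*g) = g*(g + 2)*(g + 4)*(g - 5)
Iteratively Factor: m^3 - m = (m + 1)*(m^2 - m) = m*(m + 1)*(m - 1)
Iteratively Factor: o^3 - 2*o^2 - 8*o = (o + 2)*(o^2 - 4*o) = (o - 4)*(o + 2)*(o)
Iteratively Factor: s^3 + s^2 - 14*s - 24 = (s - 4)*(s^2 + 5*s + 6) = (s - 4)*(s + 2)*(s + 3)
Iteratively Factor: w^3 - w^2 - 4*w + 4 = (w - 2)*(w^2 + w - 2) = (w - 2)*(w + 2)*(w - 1)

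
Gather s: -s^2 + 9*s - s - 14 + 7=-s^2 + 8*s - 7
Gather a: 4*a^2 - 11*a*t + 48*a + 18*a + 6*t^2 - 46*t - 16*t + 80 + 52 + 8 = 4*a^2 + a*(66 - 11*t) + 6*t^2 - 62*t + 140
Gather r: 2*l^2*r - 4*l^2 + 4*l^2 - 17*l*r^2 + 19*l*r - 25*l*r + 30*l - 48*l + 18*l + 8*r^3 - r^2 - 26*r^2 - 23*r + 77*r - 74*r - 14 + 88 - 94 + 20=8*r^3 + r^2*(-17*l - 27) + r*(2*l^2 - 6*l - 20)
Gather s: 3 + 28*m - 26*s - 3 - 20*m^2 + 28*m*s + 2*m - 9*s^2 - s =-20*m^2 + 30*m - 9*s^2 + s*(28*m - 27)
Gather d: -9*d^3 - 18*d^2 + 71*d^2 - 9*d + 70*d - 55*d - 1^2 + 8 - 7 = -9*d^3 + 53*d^2 + 6*d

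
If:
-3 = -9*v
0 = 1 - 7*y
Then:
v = 1/3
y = 1/7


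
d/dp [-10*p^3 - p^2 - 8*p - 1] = -30*p^2 - 2*p - 8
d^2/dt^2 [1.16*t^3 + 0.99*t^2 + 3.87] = 6.96*t + 1.98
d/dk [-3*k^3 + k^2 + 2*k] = -9*k^2 + 2*k + 2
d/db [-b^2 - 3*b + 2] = -2*b - 3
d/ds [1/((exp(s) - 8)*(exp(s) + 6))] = 2*(1 - exp(s))*exp(s)/(exp(4*s) - 4*exp(3*s) - 92*exp(2*s) + 192*exp(s) + 2304)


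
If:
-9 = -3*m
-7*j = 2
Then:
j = -2/7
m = 3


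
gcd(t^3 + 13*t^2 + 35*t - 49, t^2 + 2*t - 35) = t + 7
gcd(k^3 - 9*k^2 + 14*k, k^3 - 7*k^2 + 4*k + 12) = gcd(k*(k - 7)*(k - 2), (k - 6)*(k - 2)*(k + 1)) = k - 2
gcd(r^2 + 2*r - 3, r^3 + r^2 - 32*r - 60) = 1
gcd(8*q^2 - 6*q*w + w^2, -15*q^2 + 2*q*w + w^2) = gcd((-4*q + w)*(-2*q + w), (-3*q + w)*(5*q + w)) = 1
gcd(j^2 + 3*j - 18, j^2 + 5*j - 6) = j + 6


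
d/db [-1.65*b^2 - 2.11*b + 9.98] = -3.3*b - 2.11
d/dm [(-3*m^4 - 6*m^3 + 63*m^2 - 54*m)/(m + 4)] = 3*(-3*m^4 - 20*m^3 - 3*m^2 + 168*m - 72)/(m^2 + 8*m + 16)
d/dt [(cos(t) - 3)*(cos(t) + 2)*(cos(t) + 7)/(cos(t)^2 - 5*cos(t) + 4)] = (-cos(t)^4 + 10*cos(t)^3 + 5*cos(t)^2 - 132*cos(t) + 262)*sin(t)/((cos(t) - 4)^2*(cos(t) - 1)^2)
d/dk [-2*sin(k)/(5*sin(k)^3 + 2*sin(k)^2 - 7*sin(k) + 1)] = 2*(10*sin(k)^3 + 2*sin(k)^2 - 1)*cos(k)/(5*sin(k)^3 + 2*sin(k)^2 - 7*sin(k) + 1)^2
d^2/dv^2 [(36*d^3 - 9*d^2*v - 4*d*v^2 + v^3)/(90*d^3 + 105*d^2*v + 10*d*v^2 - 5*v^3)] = 4*d*(-309*d^3 + 153*d^2*v - 27*d*v^2 + v^3)/(5*(-216*d^6 - 540*d^5*v - 342*d^4*v^2 + 55*d^3*v^3 + 57*d^2*v^4 - 15*d*v^5 + v^6))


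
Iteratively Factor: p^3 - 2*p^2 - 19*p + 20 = (p - 5)*(p^2 + 3*p - 4) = (p - 5)*(p - 1)*(p + 4)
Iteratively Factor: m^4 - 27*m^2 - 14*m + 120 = (m + 4)*(m^3 - 4*m^2 - 11*m + 30) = (m - 5)*(m + 4)*(m^2 + m - 6) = (m - 5)*(m - 2)*(m + 4)*(m + 3)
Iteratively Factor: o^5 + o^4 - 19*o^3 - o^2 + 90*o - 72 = (o - 3)*(o^4 + 4*o^3 - 7*o^2 - 22*o + 24) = (o - 3)*(o + 3)*(o^3 + o^2 - 10*o + 8) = (o - 3)*(o - 1)*(o + 3)*(o^2 + 2*o - 8) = (o - 3)*(o - 1)*(o + 3)*(o + 4)*(o - 2)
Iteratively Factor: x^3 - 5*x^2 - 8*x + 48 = (x - 4)*(x^2 - x - 12) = (x - 4)*(x + 3)*(x - 4)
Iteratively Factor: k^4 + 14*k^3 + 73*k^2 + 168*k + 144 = (k + 4)*(k^3 + 10*k^2 + 33*k + 36) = (k + 3)*(k + 4)*(k^2 + 7*k + 12) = (k + 3)^2*(k + 4)*(k + 4)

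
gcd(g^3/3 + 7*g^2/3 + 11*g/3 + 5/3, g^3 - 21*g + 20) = g + 5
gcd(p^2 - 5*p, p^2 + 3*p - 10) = 1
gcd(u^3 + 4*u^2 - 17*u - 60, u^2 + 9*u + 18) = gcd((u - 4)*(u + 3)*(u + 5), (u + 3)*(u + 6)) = u + 3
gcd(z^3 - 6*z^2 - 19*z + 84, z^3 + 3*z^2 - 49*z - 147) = z - 7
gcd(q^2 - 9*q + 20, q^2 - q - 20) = q - 5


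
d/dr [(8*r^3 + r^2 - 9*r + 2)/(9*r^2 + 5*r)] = 2*(36*r^4 + 40*r^3 + 43*r^2 - 18*r - 5)/(r^2*(81*r^2 + 90*r + 25))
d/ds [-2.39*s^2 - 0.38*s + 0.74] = -4.78*s - 0.38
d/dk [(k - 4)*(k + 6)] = 2*k + 2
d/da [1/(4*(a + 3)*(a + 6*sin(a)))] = -(a + (a + 3)*(6*cos(a) + 1) + 6*sin(a))/(4*(a + 3)^2*(a + 6*sin(a))^2)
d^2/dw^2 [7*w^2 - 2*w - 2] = 14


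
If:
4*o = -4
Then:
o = -1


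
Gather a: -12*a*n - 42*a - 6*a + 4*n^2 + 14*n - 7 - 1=a*(-12*n - 48) + 4*n^2 + 14*n - 8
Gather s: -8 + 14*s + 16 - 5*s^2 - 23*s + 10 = -5*s^2 - 9*s + 18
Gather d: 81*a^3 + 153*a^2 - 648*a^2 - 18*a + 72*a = 81*a^3 - 495*a^2 + 54*a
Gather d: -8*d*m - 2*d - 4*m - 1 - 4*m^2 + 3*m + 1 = d*(-8*m - 2) - 4*m^2 - m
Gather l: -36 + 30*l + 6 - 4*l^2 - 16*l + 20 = -4*l^2 + 14*l - 10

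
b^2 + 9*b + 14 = (b + 2)*(b + 7)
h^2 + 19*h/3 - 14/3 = (h - 2/3)*(h + 7)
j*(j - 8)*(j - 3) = j^3 - 11*j^2 + 24*j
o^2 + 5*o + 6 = (o + 2)*(o + 3)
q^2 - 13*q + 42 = (q - 7)*(q - 6)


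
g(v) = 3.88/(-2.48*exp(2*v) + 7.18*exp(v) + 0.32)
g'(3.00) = 0.01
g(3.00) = 0.00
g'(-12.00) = 0.00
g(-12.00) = 12.12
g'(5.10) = 0.00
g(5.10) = -0.00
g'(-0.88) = -1.00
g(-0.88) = 1.35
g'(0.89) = 4.82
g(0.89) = 1.25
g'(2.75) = 0.02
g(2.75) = -0.01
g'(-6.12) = -0.54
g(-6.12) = 11.56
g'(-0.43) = -0.64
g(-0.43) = 0.98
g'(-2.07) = -2.28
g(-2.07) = 3.27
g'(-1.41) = -1.53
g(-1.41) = 2.02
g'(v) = 3.88*(4.96*exp(2*v) - 7.18*exp(v))/(-2.48*exp(2*v) + 7.18*exp(v) + 0.32)^2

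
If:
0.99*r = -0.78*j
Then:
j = -1.26923076923077*r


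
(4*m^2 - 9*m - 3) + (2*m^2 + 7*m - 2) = 6*m^2 - 2*m - 5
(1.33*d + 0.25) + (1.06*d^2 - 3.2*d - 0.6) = 1.06*d^2 - 1.87*d - 0.35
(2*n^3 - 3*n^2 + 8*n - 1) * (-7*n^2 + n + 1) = -14*n^5 + 23*n^4 - 57*n^3 + 12*n^2 + 7*n - 1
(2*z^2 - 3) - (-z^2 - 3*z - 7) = 3*z^2 + 3*z + 4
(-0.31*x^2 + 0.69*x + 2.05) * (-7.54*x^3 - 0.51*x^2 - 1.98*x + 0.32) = 2.3374*x^5 - 5.0445*x^4 - 15.1951*x^3 - 2.5109*x^2 - 3.8382*x + 0.656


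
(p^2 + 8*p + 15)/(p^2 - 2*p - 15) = (p + 5)/(p - 5)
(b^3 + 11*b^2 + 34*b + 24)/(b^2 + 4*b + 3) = (b^2 + 10*b + 24)/(b + 3)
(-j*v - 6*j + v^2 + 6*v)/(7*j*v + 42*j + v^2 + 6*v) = (-j + v)/(7*j + v)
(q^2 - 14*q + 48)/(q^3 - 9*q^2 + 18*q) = (q - 8)/(q*(q - 3))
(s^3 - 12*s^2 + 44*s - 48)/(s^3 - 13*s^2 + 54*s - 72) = (s - 2)/(s - 3)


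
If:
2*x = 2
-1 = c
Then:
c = -1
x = 1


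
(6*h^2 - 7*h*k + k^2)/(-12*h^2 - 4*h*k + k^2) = (-h + k)/(2*h + k)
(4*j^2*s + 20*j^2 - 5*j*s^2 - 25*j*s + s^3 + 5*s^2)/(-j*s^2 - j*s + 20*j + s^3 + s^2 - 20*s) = (-4*j + s)/(s - 4)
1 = 1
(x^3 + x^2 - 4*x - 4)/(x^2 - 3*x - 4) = (x^2 - 4)/(x - 4)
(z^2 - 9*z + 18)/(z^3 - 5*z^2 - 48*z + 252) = (z - 3)/(z^2 + z - 42)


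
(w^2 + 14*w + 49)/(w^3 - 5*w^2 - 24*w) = (w^2 + 14*w + 49)/(w*(w^2 - 5*w - 24))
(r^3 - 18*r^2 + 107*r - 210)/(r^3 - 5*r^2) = 1 - 13/r + 42/r^2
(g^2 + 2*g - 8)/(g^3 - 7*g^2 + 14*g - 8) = (g + 4)/(g^2 - 5*g + 4)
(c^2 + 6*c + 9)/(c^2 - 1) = (c^2 + 6*c + 9)/(c^2 - 1)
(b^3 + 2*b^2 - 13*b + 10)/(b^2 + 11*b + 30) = (b^2 - 3*b + 2)/(b + 6)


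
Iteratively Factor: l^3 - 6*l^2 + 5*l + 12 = (l + 1)*(l^2 - 7*l + 12) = (l - 3)*(l + 1)*(l - 4)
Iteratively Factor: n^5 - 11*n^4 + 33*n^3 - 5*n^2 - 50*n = (n + 1)*(n^4 - 12*n^3 + 45*n^2 - 50*n) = n*(n + 1)*(n^3 - 12*n^2 + 45*n - 50) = n*(n - 5)*(n + 1)*(n^2 - 7*n + 10) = n*(n - 5)^2*(n + 1)*(n - 2)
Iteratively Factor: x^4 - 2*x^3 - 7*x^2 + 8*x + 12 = (x - 2)*(x^3 - 7*x - 6) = (x - 2)*(x + 2)*(x^2 - 2*x - 3) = (x - 2)*(x + 1)*(x + 2)*(x - 3)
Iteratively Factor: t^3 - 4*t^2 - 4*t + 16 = (t + 2)*(t^2 - 6*t + 8) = (t - 4)*(t + 2)*(t - 2)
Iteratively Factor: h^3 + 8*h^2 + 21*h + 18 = (h + 2)*(h^2 + 6*h + 9) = (h + 2)*(h + 3)*(h + 3)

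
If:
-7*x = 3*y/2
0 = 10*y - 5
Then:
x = -3/28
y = 1/2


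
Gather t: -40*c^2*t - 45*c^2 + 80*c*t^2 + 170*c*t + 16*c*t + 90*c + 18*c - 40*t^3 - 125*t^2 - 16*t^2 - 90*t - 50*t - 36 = -45*c^2 + 108*c - 40*t^3 + t^2*(80*c - 141) + t*(-40*c^2 + 186*c - 140) - 36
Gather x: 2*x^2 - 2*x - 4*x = 2*x^2 - 6*x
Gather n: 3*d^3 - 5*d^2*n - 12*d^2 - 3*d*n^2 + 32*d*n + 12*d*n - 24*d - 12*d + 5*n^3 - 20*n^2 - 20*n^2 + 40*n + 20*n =3*d^3 - 12*d^2 - 36*d + 5*n^3 + n^2*(-3*d - 40) + n*(-5*d^2 + 44*d + 60)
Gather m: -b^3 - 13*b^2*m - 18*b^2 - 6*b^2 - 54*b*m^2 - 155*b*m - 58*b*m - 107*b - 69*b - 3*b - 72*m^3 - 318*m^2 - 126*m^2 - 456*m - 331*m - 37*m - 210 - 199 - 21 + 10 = -b^3 - 24*b^2 - 179*b - 72*m^3 + m^2*(-54*b - 444) + m*(-13*b^2 - 213*b - 824) - 420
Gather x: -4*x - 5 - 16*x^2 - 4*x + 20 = -16*x^2 - 8*x + 15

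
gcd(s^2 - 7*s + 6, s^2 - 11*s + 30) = s - 6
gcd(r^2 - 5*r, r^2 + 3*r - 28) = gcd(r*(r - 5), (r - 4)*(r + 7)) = 1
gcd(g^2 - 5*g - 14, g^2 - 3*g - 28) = g - 7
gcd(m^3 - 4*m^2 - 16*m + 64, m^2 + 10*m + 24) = m + 4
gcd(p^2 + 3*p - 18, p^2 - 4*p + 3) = p - 3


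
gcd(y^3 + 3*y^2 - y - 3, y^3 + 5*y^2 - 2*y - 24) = y + 3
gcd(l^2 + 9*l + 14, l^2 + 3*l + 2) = l + 2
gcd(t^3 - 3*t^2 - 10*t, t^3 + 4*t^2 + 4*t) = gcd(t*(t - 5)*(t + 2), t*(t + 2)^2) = t^2 + 2*t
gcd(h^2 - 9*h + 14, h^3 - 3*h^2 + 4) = h - 2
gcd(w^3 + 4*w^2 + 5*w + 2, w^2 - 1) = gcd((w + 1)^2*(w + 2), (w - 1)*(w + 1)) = w + 1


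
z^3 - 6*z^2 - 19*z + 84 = (z - 7)*(z - 3)*(z + 4)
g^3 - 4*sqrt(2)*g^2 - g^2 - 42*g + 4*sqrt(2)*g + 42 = (g - 1)*(g - 7*sqrt(2))*(g + 3*sqrt(2))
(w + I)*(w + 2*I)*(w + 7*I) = w^3 + 10*I*w^2 - 23*w - 14*I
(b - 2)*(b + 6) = b^2 + 4*b - 12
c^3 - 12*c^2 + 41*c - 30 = (c - 6)*(c - 5)*(c - 1)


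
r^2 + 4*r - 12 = (r - 2)*(r + 6)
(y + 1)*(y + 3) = y^2 + 4*y + 3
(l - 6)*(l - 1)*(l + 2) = l^3 - 5*l^2 - 8*l + 12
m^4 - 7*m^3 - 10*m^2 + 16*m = m*(m - 8)*(m - 1)*(m + 2)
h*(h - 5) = h^2 - 5*h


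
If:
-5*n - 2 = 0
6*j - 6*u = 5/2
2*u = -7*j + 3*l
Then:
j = u + 5/12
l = 3*u + 35/36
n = -2/5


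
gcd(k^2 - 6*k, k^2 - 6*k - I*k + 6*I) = k - 6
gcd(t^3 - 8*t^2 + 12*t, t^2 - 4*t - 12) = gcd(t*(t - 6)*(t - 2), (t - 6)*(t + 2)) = t - 6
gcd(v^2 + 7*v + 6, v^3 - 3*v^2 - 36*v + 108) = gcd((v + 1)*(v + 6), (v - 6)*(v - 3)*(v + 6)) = v + 6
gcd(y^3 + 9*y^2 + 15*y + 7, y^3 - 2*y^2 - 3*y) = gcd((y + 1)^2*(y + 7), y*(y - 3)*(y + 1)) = y + 1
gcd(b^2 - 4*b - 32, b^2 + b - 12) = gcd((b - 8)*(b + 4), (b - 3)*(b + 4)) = b + 4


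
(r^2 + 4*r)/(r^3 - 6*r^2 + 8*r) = (r + 4)/(r^2 - 6*r + 8)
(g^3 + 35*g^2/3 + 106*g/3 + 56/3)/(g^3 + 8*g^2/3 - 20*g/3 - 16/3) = (g + 7)/(g - 2)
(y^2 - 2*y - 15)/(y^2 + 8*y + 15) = (y - 5)/(y + 5)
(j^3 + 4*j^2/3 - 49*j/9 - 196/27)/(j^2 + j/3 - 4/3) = (j^2 - 49/9)/(j - 1)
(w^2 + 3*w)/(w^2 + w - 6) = w/(w - 2)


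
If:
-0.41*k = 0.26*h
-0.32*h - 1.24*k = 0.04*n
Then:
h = 0.0857740585774059*n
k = -0.0543933054393305*n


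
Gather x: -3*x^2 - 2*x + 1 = -3*x^2 - 2*x + 1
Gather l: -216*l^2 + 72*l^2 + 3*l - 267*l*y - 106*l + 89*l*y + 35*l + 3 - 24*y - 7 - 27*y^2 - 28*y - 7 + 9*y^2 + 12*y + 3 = -144*l^2 + l*(-178*y - 68) - 18*y^2 - 40*y - 8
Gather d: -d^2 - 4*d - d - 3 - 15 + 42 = -d^2 - 5*d + 24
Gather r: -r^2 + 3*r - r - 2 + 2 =-r^2 + 2*r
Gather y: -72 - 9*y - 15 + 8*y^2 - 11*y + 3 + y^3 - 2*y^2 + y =y^3 + 6*y^2 - 19*y - 84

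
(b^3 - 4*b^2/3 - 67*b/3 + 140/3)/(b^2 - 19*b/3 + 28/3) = b + 5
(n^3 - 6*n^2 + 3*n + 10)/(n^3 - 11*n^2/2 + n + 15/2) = 2*(n - 2)/(2*n - 3)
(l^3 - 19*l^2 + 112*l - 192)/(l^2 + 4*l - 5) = (l^3 - 19*l^2 + 112*l - 192)/(l^2 + 4*l - 5)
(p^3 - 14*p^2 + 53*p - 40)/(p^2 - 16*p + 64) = (p^2 - 6*p + 5)/(p - 8)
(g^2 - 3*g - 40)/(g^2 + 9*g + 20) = (g - 8)/(g + 4)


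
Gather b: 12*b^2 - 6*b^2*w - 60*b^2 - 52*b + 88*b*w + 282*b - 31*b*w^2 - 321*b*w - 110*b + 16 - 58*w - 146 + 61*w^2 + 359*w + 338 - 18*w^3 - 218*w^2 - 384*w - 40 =b^2*(-6*w - 48) + b*(-31*w^2 - 233*w + 120) - 18*w^3 - 157*w^2 - 83*w + 168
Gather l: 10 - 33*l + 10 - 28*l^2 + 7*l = -28*l^2 - 26*l + 20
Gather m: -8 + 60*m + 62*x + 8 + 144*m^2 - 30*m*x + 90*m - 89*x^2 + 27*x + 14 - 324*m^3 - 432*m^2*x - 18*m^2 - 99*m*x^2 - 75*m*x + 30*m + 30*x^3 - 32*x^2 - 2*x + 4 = -324*m^3 + m^2*(126 - 432*x) + m*(-99*x^2 - 105*x + 180) + 30*x^3 - 121*x^2 + 87*x + 18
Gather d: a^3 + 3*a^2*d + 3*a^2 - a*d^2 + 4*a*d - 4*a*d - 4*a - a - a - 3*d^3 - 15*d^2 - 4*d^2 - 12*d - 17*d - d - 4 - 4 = a^3 + 3*a^2 - 6*a - 3*d^3 + d^2*(-a - 19) + d*(3*a^2 - 30) - 8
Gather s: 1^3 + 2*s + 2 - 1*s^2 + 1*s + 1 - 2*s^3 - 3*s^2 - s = -2*s^3 - 4*s^2 + 2*s + 4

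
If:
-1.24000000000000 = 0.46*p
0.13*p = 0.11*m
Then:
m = -3.19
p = -2.70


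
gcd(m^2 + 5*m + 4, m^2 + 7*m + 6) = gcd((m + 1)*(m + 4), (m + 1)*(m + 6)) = m + 1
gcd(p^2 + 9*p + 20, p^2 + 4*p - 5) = p + 5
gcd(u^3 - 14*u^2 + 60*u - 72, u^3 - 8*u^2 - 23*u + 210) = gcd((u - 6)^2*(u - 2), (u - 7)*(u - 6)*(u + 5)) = u - 6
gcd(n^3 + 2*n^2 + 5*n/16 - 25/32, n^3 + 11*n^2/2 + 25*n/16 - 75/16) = n + 5/4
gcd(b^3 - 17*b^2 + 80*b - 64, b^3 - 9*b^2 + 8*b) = b^2 - 9*b + 8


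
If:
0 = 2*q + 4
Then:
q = -2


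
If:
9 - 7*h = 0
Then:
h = 9/7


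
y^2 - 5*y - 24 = (y - 8)*(y + 3)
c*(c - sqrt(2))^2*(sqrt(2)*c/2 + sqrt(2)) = sqrt(2)*c^4/2 - 2*c^3 + sqrt(2)*c^3 - 4*c^2 + sqrt(2)*c^2 + 2*sqrt(2)*c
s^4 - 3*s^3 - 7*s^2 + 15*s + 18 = (s - 3)^2*(s + 1)*(s + 2)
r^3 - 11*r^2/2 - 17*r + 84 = (r - 6)*(r - 7/2)*(r + 4)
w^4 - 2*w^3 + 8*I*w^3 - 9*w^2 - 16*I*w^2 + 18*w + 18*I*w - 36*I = (w - 2)*(w - I)*(w + 3*I)*(w + 6*I)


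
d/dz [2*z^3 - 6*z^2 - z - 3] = 6*z^2 - 12*z - 1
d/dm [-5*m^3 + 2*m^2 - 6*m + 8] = -15*m^2 + 4*m - 6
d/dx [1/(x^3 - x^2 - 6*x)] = (-3*x^2 + 2*x + 6)/(x^2*(-x^2 + x + 6)^2)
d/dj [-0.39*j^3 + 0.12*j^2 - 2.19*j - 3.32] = -1.17*j^2 + 0.24*j - 2.19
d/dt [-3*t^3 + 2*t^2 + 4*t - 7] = -9*t^2 + 4*t + 4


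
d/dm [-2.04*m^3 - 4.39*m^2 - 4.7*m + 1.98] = -6.12*m^2 - 8.78*m - 4.7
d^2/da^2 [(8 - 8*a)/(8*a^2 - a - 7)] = -1024/(512*a^3 + 1344*a^2 + 1176*a + 343)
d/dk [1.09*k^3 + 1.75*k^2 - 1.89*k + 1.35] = 3.27*k^2 + 3.5*k - 1.89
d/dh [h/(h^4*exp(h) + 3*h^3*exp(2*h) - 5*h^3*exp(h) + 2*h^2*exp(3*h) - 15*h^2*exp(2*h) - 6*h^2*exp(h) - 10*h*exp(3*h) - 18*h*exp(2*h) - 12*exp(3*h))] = (h^4 + 3*h^3*exp(h) - 5*h^3 + 2*h^2*exp(2*h) - 15*h^2*exp(h) - 6*h^2 + h*(-h^4 - 6*h^3*exp(h) + h^3 - 6*h^2*exp(2*h) + 21*h^2*exp(h) + 21*h^2 + 26*h*exp(2*h) + 66*h*exp(h) + 12*h + 46*exp(2*h) + 18*exp(h)) - 10*h*exp(2*h) - 18*h*exp(h) - 12*exp(2*h))*exp(-h)/(-h^4 - 3*h^3*exp(h) + 5*h^3 - 2*h^2*exp(2*h) + 15*h^2*exp(h) + 6*h^2 + 10*h*exp(2*h) + 18*h*exp(h) + 12*exp(2*h))^2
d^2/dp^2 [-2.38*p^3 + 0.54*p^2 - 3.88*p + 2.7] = 1.08 - 14.28*p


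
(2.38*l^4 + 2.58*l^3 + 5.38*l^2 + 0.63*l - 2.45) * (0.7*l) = 1.666*l^5 + 1.806*l^4 + 3.766*l^3 + 0.441*l^2 - 1.715*l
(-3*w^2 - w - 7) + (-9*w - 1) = -3*w^2 - 10*w - 8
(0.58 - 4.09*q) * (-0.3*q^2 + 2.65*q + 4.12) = 1.227*q^3 - 11.0125*q^2 - 15.3138*q + 2.3896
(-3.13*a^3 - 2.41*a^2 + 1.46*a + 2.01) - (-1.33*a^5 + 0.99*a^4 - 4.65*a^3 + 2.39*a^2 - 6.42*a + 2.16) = 1.33*a^5 - 0.99*a^4 + 1.52*a^3 - 4.8*a^2 + 7.88*a - 0.15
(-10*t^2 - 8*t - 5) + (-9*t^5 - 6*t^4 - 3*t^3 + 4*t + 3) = -9*t^5 - 6*t^4 - 3*t^3 - 10*t^2 - 4*t - 2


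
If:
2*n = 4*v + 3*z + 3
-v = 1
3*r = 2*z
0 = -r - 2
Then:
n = -5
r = -2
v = -1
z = -3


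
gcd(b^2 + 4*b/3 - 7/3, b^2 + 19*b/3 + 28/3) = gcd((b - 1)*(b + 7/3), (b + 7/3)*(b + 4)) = b + 7/3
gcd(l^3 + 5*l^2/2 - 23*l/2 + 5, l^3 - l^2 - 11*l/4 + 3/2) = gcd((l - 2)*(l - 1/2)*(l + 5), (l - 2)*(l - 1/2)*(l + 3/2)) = l^2 - 5*l/2 + 1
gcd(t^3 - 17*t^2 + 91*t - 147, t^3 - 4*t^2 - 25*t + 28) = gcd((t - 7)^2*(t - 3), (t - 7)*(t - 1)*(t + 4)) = t - 7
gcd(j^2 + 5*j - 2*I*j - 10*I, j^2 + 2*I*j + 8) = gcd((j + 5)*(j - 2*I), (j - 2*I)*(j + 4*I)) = j - 2*I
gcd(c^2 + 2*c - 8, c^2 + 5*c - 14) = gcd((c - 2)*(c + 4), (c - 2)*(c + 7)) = c - 2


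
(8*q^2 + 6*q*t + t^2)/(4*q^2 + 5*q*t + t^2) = (2*q + t)/(q + t)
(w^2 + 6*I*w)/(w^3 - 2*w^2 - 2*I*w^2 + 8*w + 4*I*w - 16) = w*(w + 6*I)/(w^3 - 2*w^2*(1 + I) + 4*w*(2 + I) - 16)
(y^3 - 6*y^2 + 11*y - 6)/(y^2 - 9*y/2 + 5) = 2*(y^2 - 4*y + 3)/(2*y - 5)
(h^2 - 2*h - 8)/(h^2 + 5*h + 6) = (h - 4)/(h + 3)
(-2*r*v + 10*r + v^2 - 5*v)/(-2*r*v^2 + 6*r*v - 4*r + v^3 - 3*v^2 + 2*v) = (v - 5)/(v^2 - 3*v + 2)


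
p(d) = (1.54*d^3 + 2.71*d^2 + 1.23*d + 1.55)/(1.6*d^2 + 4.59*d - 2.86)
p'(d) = (-3.2*d - 4.59)*(1.54*d^3 + 2.71*d^2 + 1.23*d + 1.55)/(1.6*d^2 + 4.59*d - 2.86)^2 + (4.62*d^2 + 5.42*d + 1.23)/(1.6*d^2 + 4.59*d - 2.86)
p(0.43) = -4.58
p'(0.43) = -53.72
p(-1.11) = -0.24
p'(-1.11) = -0.19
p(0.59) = 8.73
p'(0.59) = -124.68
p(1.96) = 2.11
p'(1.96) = 0.54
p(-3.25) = 30.41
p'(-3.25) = -238.31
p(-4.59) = -9.81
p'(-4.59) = -2.59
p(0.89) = 2.36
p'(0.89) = -3.14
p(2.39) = 2.38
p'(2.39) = 0.67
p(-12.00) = -13.24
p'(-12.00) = 0.89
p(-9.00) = -10.68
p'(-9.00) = 0.80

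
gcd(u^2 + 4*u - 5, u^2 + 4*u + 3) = 1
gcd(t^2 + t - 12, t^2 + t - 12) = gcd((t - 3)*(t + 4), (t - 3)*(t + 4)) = t^2 + t - 12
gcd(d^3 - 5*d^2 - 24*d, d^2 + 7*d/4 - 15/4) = d + 3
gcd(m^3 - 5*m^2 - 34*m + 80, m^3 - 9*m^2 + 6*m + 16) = m^2 - 10*m + 16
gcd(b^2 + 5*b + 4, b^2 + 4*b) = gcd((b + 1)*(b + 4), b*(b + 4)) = b + 4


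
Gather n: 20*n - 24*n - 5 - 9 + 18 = 4 - 4*n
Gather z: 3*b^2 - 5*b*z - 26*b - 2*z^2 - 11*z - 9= 3*b^2 - 26*b - 2*z^2 + z*(-5*b - 11) - 9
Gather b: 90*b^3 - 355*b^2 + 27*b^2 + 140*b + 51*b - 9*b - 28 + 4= 90*b^3 - 328*b^2 + 182*b - 24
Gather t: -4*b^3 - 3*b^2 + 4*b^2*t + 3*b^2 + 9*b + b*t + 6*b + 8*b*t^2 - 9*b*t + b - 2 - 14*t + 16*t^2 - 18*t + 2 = -4*b^3 + 16*b + t^2*(8*b + 16) + t*(4*b^2 - 8*b - 32)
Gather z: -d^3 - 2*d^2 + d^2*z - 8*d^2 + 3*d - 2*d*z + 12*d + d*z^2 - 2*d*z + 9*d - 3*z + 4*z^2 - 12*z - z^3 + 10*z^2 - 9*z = -d^3 - 10*d^2 + 24*d - z^3 + z^2*(d + 14) + z*(d^2 - 4*d - 24)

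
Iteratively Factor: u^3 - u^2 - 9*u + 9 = (u - 1)*(u^2 - 9) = (u - 3)*(u - 1)*(u + 3)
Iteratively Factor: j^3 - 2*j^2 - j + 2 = (j - 1)*(j^2 - j - 2) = (j - 2)*(j - 1)*(j + 1)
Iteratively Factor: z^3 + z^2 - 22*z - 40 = (z + 4)*(z^2 - 3*z - 10) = (z - 5)*(z + 4)*(z + 2)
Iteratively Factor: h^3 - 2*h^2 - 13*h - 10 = (h - 5)*(h^2 + 3*h + 2) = (h - 5)*(h + 2)*(h + 1)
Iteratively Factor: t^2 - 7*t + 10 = (t - 2)*(t - 5)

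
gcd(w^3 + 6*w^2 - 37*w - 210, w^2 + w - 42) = w^2 + w - 42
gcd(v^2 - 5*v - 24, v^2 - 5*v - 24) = v^2 - 5*v - 24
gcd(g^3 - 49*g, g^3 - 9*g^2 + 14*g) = g^2 - 7*g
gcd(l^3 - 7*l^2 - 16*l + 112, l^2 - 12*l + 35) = l - 7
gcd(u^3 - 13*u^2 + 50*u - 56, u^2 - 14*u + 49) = u - 7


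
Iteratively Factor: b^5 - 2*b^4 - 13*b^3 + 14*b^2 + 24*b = (b + 1)*(b^4 - 3*b^3 - 10*b^2 + 24*b) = (b - 4)*(b + 1)*(b^3 + b^2 - 6*b) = (b - 4)*(b - 2)*(b + 1)*(b^2 + 3*b) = b*(b - 4)*(b - 2)*(b + 1)*(b + 3)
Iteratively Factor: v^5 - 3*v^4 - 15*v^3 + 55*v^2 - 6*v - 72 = (v - 3)*(v^4 - 15*v^2 + 10*v + 24) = (v - 3)^2*(v^3 + 3*v^2 - 6*v - 8) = (v - 3)^2*(v - 2)*(v^2 + 5*v + 4) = (v - 3)^2*(v - 2)*(v + 1)*(v + 4)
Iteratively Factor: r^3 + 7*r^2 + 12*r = (r + 4)*(r^2 + 3*r) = (r + 3)*(r + 4)*(r)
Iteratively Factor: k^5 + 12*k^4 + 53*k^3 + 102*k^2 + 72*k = (k + 3)*(k^4 + 9*k^3 + 26*k^2 + 24*k) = (k + 2)*(k + 3)*(k^3 + 7*k^2 + 12*k) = (k + 2)*(k + 3)*(k + 4)*(k^2 + 3*k) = (k + 2)*(k + 3)^2*(k + 4)*(k)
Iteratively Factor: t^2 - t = (t)*(t - 1)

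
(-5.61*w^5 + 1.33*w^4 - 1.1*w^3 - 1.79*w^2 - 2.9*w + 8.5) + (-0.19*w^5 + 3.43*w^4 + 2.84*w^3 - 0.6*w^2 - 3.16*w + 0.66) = -5.8*w^5 + 4.76*w^4 + 1.74*w^3 - 2.39*w^2 - 6.06*w + 9.16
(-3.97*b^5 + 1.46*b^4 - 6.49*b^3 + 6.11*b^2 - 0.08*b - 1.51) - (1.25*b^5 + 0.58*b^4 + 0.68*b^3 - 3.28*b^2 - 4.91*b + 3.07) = -5.22*b^5 + 0.88*b^4 - 7.17*b^3 + 9.39*b^2 + 4.83*b - 4.58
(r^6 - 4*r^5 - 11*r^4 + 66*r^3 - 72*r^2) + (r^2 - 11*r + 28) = r^6 - 4*r^5 - 11*r^4 + 66*r^3 - 71*r^2 - 11*r + 28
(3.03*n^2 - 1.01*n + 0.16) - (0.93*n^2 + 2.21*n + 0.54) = 2.1*n^2 - 3.22*n - 0.38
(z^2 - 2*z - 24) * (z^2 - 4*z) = z^4 - 6*z^3 - 16*z^2 + 96*z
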